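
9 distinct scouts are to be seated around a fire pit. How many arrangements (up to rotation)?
Circular: fix one position, arrange the rest. (9-1)! = 40320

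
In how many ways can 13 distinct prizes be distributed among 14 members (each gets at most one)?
P(14,13) = 14!/(14-13)! = 87178291200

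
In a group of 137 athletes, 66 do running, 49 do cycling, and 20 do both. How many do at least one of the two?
|A∪B| = |A| + |B| - |A∩B| = 66 + 49 - 20 = 95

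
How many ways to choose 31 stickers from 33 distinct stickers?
C(33,31) = 33!/(31!×2!) = 528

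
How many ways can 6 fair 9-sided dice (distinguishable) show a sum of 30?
Coefficient of x^30 in (x + x² + ... + x^9)^6. By inclusion-exclusion on dice exceeding 9: Σ_j (-1)^j C(6,j)·C(30-1-9j, 5) = C(6,0)·C(29,5) - C(6,1)·C(20,5) + C(6,2)·C(11,5) = 1·118755 - 6·15504 + 15·462 = 32661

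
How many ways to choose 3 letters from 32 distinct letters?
C(32,3) = 32!/(3!×29!) = 4960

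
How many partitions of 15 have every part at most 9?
Let r_j(i) = number of partitions of i into parts ≤ j, for i = 0..15. r_1(i) = 1 for all i; r_j(i) = r_{j-1}(i) + r_j(i-j). Rows j = 2..9: ≤2: 1 1 2 2 3 3 4 4 5 5 6 6 7 7 8 8; ≤3: 1 1 2 3 4 5 7 8 10 12 14 16 19 21 24 27; ≤4: 1 1 2 3 5 6 9 11 15 18 23 27 34 39 47 54; ≤5: 1 1 2 3 5 7 10 13 18 23 30 37 47 57 70 84; ≤6: 1 1 2 3 5 7 11 14 20 26 35 44 58 71 90 110; ≤7: 1 1 2 3 5 7 11 15 21 28 38 49 65 82 105 131; ≤8: 1 1 2 3 5 7 11 15 22 29 40 52 70 89 116 146; ≤9: 1 1 2 3 5 7 11 15 22 30 41 54 73 94 123 157. r_9(15) = 157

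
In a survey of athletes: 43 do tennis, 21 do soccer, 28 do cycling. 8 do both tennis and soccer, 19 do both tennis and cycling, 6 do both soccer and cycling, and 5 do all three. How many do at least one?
|A∪B∪C| = 43+21+28-8-19-6+5 = 64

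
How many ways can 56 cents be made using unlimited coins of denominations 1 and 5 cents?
Coefficient of x^56 in 1/(1-x^1) · 1/(1-x^5). Use j coins of 5 for j = 0..⌊56/5⌋ = 11, the rest in 1s: 11 + 1 = 12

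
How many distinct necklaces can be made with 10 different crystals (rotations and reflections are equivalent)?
(10-1)!/2 = 362880/2 = 181440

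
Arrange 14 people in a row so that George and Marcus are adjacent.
Treat as block: (14-1)! × 2! = 6227020800 × 2 = 12454041600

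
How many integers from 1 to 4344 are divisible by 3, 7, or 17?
⌊4344/3⌋+⌊4344/7⌋+⌊4344/17⌋ - ⌊4344/21⌋-⌊4344/51⌋-⌊4344/119⌋ + ⌊4344/357⌋ = 1448+620+255 - 206-85-36 + 12 = 2008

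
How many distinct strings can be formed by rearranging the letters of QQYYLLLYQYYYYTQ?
15! / (4! × 7! × 1! × 3!) = 1801800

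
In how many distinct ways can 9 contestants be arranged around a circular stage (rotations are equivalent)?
Circular: fix one position, arrange the rest. (9-1)! = 40320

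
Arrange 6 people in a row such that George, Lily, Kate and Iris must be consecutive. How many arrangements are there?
Treat the 4 as one block: (6-4+1)! × 4! = 6 × 24 = 144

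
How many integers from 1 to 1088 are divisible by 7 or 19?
⌊1088/7⌋ + ⌊1088/19⌋ - ⌊1088/133⌋ = 155 + 57 - 8 = 204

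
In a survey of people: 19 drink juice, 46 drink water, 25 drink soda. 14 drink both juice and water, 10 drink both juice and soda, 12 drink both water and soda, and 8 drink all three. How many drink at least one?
|A∪B∪C| = 19+46+25-14-10-12+8 = 62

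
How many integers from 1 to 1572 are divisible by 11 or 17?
⌊1572/11⌋ + ⌊1572/17⌋ - ⌊1572/187⌋ = 142 + 92 - 8 = 226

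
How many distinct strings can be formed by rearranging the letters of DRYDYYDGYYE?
11! / (3! × 1! × 1! × 1! × 5!) = 55440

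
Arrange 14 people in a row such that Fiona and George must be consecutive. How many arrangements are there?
Treat the 2 as one block: (14-2+1)! × 2! = 6227020800 × 2 = 12454041600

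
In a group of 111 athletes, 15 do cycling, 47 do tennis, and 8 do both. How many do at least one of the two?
|A∪B| = |A| + |B| - |A∩B| = 15 + 47 - 8 = 54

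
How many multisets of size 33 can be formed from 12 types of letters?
C(33+12-1, 12-1) = C(44, 11) = 7669339132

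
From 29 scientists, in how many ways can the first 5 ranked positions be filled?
P(29,5) = 29!/(29-5)! = 14250600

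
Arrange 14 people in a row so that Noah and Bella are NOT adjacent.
Total - adjacent = 14! - (14-1)!×2 = 87178291200 - 12454041600 = 74724249600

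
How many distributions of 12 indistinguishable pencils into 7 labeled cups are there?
C(12+7-1, 7-1) = C(18, 6) = 18564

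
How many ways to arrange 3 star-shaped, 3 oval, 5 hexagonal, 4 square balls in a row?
15! / (3! × 3! × 5! × 4!) = 12612600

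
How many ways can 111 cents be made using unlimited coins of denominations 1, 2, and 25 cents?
Coefficient of x^111 in 1/(1-x^1) · 1/(1-x^2) · 1/(1-x^25). Case on j = number of 25-cent coins (j = 0..4); remainder r = 111 - 25j is made from {1,2} in ⌊r/2⌋+1 ways. r = 111, 86, 61, 36, 11 → 56 + 44 + 31 + 19 + 6 = 156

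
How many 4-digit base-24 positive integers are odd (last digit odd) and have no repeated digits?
Last∈{1,3,5,7,9,11,13,15,17,19,21,23}. Last=0: 0. Last nonzero: 12×22×P(22,2) = 121968. Total = 121968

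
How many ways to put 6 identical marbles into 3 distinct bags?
C(6+3-1, 3-1) = C(8, 2) = 28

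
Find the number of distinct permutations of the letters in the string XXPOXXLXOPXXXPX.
15! / (3! × 2! × 1! × 9!) = 300300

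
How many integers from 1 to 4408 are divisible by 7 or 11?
⌊4408/7⌋ + ⌊4408/11⌋ - ⌊4408/77⌋ = 629 + 400 - 57 = 972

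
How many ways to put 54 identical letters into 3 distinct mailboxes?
C(54+3-1, 3-1) = C(56, 2) = 1540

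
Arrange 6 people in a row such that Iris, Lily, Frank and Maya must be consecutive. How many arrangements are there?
Treat the 4 as one block: (6-4+1)! × 4! = 6 × 24 = 144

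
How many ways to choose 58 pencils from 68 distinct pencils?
C(68,58) = 68!/(58!×10!) = 290752384208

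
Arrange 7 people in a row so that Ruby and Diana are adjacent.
Treat as block: (7-1)! × 2! = 720 × 2 = 1440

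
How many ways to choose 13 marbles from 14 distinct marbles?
C(14,13) = 14!/(13!×1!) = 14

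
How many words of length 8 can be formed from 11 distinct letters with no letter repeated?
P(11,8) = 11!/(11-8)! = 6652800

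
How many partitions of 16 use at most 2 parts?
By conjugation, equals partitions of 16 into parts ≤ 2. Let r_j(i) = number of partitions of i into parts ≤ j, for i = 0..16. r_1(i) = 1 for all i; r_j(i) = r_{j-1}(i) + r_j(i-j). Rows j = 2..2: ≤2: 1 1 2 2 3 3 4 4 5 5 6 6 7 7 8 8 9. r_2(16) = 9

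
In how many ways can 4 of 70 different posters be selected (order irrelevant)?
C(70,4) = 70!/(4!×66!) = 916895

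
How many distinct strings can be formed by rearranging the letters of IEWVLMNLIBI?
11! / (1! × 1! × 3! × 1! × 1! × 1! × 1! × 2!) = 3326400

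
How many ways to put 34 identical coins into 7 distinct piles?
C(34+7-1, 7-1) = C(40, 6) = 3838380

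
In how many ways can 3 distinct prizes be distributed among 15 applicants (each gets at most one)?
P(15,3) = 15!/(15-3)! = 2730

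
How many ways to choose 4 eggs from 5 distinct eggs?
C(5,4) = 5!/(4!×1!) = 5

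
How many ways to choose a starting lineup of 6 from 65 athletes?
C(65,6) = 65!/(6!×59!) = 82598880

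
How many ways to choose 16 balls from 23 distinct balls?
C(23,16) = 23!/(16!×7!) = 245157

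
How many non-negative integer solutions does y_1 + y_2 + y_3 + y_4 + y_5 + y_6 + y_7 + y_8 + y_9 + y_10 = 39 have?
C(39+10-1, 10-1) = C(48, 9) = 1677106640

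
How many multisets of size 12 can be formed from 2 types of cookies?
C(12+2-1, 2-1) = C(13, 1) = 13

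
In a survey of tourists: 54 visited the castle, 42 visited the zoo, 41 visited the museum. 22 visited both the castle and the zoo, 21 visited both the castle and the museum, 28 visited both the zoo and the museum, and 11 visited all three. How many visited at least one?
|A∪B∪C| = 54+42+41-22-21-28+11 = 77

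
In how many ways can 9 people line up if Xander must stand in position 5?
Fix one position: (9-1)! = 40320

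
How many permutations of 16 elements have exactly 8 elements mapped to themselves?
Choose the 8 fixed points C(16,8) = 12870, derange the rest: !8 = Σ_{j=0}^{8} (-1)^j·8!/j! = 40320 - 40320 + 20160 - 6720 + 1680 - 336 + 56 - 8 + 1 = 14833. Product = 12870 × 14833 = 190900710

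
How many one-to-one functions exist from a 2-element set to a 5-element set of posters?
P(5,2) = 5!/(5-2)! = 20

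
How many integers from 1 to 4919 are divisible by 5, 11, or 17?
⌊4919/5⌋+⌊4919/11⌋+⌊4919/17⌋ - ⌊4919/55⌋-⌊4919/85⌋-⌊4919/187⌋ + ⌊4919/935⌋ = 983+447+289 - 89-57-26 + 5 = 1552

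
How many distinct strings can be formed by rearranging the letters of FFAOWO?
6! / (1! × 1! × 2! × 2!) = 180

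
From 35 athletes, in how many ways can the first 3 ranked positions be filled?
P(35,3) = 35!/(35-3)! = 39270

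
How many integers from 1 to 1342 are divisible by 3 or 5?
⌊1342/3⌋ + ⌊1342/5⌋ - ⌊1342/15⌋ = 447 + 268 - 89 = 626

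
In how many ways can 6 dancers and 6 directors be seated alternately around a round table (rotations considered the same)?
Fix one of the dancers: (6-1)! ways for the remaining dancers, × 6! ways for the directors = 120 × 720 = 86400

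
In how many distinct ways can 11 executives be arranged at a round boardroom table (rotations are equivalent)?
Circular: fix one position, arrange the rest. (11-1)! = 3628800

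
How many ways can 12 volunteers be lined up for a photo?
12! = 479001600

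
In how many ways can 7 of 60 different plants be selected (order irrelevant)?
C(60,7) = 60!/(7!×53!) = 386206920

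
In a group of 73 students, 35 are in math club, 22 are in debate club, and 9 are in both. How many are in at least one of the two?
|A∪B| = |A| + |B| - |A∩B| = 35 + 22 - 9 = 48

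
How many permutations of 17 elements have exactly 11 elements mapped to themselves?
Choose the 11 fixed points C(17,11) = 12376, derange the rest: !6 = Σ_{j=0}^{6} (-1)^j·6!/j! = 720 - 720 + 360 - 120 + 30 - 6 + 1 = 265. Product = 12376 × 265 = 3279640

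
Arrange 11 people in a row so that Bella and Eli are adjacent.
Treat as block: (11-1)! × 2! = 3628800 × 2 = 7257600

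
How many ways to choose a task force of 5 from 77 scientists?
C(77,5) = 77!/(5!×72!) = 19757815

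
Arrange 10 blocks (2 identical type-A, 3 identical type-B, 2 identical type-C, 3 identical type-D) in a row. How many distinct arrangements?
10! / (2! × 3! × 2! × 3!) = 25200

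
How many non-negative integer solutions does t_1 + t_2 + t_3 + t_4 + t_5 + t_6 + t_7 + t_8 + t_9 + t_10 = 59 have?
C(59+10-1, 10-1) = C(68, 9) = 49280065120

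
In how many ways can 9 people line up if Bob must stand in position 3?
Fix one position: (9-1)! = 40320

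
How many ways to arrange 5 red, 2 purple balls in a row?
7! / (5! × 2!) = 21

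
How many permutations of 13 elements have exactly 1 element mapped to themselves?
Choose the 1 fixed point C(13,1) = 13, derange the rest: !12 = Σ_{j=0}^{12} (-1)^j·12!/j! = 479001600 - 479001600 + 239500800 - 79833600 + 19958400 - 3991680 + 665280 - 95040 + 11880 - 1320 + 132 - 12 + 1 = 176214841. Product = 13 × 176214841 = 2290792933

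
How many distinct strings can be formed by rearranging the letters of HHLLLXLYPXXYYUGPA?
17! / (1! × 3! × 1! × 1! × 4! × 2! × 3! × 2!) = 102918816000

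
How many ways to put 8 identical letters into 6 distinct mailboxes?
C(8+6-1, 6-1) = C(13, 5) = 1287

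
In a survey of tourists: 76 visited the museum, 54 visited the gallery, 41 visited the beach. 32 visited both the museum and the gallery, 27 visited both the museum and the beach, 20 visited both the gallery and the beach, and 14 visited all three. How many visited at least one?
|A∪B∪C| = 76+54+41-32-27-20+14 = 106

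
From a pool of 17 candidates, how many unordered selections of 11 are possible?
C(17,11) = 17!/(11!×6!) = 12376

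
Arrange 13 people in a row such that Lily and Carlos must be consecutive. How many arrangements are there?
Treat the 2 as one block: (13-2+1)! × 2! = 479001600 × 2 = 958003200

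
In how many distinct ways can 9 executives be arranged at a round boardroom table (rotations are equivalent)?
Circular: fix one position, arrange the rest. (9-1)! = 40320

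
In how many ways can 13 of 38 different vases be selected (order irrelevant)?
C(38,13) = 38!/(13!×25!) = 5414950296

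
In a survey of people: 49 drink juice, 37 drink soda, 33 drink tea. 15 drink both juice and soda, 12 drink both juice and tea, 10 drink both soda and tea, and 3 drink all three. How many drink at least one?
|A∪B∪C| = 49+37+33-15-12-10+3 = 85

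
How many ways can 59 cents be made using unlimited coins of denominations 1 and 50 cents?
Coefficient of x^59 in 1/(1-x^1) · 1/(1-x^50). Use j coins of 50 for j = 0..⌊59/50⌋ = 1, the rest in 1s: 1 + 1 = 2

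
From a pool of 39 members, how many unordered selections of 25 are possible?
C(39,25) = 39!/(25!×14!) = 15084504396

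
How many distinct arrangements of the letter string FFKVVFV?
7! / (3! × 3! × 1!) = 140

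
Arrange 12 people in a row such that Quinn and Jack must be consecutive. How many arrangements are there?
Treat the 2 as one block: (12-2+1)! × 2! = 39916800 × 2 = 79833600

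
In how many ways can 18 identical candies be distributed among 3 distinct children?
C(18+3-1, 3-1) = C(20, 2) = 190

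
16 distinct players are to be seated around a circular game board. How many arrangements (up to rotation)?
Circular: fix one position, arrange the rest. (16-1)! = 1307674368000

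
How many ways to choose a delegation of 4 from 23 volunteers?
C(23,4) = 23!/(4!×19!) = 8855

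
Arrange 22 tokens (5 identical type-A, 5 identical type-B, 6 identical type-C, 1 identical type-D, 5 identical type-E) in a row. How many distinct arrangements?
22! / (5! × 5! × 6! × 1! × 5!) = 903421366848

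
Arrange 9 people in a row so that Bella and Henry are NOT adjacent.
Total - adjacent = 9! - (9-1)!×2 = 362880 - 80640 = 282240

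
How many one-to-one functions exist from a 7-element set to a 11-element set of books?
P(11,7) = 11!/(11-7)! = 1663200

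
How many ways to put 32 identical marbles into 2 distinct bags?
C(32+2-1, 2-1) = C(33, 1) = 33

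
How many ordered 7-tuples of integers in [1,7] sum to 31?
Coefficient of x^31 in (x + x² + ... + x^7)^7. By inclusion-exclusion on dice exceeding 7: Σ_j (-1)^j C(7,j)·C(31-1-7j, 6) = C(7,0)·C(30,6) - C(7,1)·C(23,6) + C(7,2)·C(16,6) - C(7,3)·C(9,6) = 1·593775 - 7·100947 + 21·8008 - 35·84 = 52374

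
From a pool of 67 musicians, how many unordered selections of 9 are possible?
C(67,9) = 67!/(9!×58!) = 42757703560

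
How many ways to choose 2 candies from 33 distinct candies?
C(33,2) = 33!/(2!×31!) = 528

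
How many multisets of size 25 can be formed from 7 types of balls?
C(25+7-1, 7-1) = C(31, 6) = 736281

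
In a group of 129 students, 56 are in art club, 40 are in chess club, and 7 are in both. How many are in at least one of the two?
|A∪B| = |A| + |B| - |A∩B| = 56 + 40 - 7 = 89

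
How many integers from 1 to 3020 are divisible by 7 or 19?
⌊3020/7⌋ + ⌊3020/19⌋ - ⌊3020/133⌋ = 431 + 158 - 22 = 567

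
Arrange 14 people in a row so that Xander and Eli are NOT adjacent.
Total - adjacent = 14! - (14-1)!×2 = 87178291200 - 12454041600 = 74724249600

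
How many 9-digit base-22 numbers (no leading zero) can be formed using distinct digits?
First digit: 21 choices (nonzero). Then descending: 21 × 21 × 20 × 19 × 18 × 17 × 16 × 15 × 14 = 172299052800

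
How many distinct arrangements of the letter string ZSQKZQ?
6! / (1! × 1! × 2! × 2!) = 180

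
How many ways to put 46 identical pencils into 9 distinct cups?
C(46+9-1, 9-1) = C(54, 8) = 1040465790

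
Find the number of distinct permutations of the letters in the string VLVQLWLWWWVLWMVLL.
17! / (1! × 5! × 6! × 1! × 4!) = 171531360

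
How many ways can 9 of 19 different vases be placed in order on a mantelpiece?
P(19,9) = 19!/(19-9)! = 33522128640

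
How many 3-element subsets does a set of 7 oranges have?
C(7,3) = 7!/(3!×4!) = 35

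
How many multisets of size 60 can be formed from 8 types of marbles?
C(60+8-1, 8-1) = C(67, 7) = 869648208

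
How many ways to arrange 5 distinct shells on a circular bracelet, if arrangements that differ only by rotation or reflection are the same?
(5-1)!/2 = 24/2 = 12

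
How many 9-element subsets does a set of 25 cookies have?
C(25,9) = 25!/(9!×16!) = 2042975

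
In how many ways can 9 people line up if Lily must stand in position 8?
Fix one position: (9-1)! = 40320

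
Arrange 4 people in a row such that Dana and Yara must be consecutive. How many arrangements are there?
Treat the 2 as one block: (4-2+1)! × 2! = 6 × 2 = 12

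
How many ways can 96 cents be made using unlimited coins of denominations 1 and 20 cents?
Coefficient of x^96 in 1/(1-x^1) · 1/(1-x^20). Use j coins of 20 for j = 0..⌊96/20⌋ = 4, the rest in 1s: 4 + 1 = 5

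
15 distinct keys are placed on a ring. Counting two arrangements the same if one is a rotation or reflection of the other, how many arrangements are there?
(15-1)!/2 = 87178291200/2 = 43589145600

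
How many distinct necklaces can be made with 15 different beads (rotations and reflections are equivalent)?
(15-1)!/2 = 87178291200/2 = 43589145600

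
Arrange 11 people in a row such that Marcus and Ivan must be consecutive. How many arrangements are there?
Treat the 2 as one block: (11-2+1)! × 2! = 3628800 × 2 = 7257600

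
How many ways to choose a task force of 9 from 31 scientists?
C(31,9) = 31!/(9!×22!) = 20160075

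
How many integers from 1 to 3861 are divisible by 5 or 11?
⌊3861/5⌋ + ⌊3861/11⌋ - ⌊3861/55⌋ = 772 + 351 - 70 = 1053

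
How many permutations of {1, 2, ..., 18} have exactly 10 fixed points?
Choose the 10 fixed points C(18,10) = 43758, derange the rest: !8 = Σ_{j=0}^{8} (-1)^j·8!/j! = 40320 - 40320 + 20160 - 6720 + 1680 - 336 + 56 - 8 + 1 = 14833. Product = 43758 × 14833 = 649062414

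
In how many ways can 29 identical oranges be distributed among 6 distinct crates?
C(29+6-1, 6-1) = C(34, 5) = 278256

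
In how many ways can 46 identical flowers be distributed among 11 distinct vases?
C(46+11-1, 11-1) = C(56, 10) = 35607051480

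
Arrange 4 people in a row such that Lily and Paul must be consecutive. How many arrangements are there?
Treat the 2 as one block: (4-2+1)! × 2! = 6 × 2 = 12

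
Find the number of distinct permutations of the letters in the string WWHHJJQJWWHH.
12! / (3! × 4! × 1! × 4!) = 138600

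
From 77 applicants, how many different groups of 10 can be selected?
C(77,10) = 77!/(10!×67!) = 1096993404430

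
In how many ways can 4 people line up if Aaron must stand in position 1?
Fix one position: (4-1)! = 6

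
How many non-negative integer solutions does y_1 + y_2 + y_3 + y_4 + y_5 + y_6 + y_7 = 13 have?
C(13+7-1, 7-1) = C(19, 6) = 27132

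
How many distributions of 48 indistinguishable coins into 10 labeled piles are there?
C(48+10-1, 10-1) = C(57, 9) = 8996462475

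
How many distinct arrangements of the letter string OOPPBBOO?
8! / (2! × 2! × 4!) = 420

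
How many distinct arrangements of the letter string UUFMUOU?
7! / (4! × 1! × 1! × 1!) = 210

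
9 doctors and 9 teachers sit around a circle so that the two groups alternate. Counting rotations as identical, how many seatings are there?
Fix one of the doctors: (9-1)! ways for the remaining doctors, × 9! ways for the teachers = 40320 × 362880 = 14631321600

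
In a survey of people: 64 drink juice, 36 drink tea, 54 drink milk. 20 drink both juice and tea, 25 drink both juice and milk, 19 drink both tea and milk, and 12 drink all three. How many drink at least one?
|A∪B∪C| = 64+36+54-20-25-19+12 = 102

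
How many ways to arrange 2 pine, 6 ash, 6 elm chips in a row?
14! / (2! × 6! × 6!) = 84084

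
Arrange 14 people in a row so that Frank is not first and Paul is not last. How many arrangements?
By inclusion-exclusion: 14! - 2×(14-1)! + (14-2)! = 87178291200 - 12454041600 + 479001600 = 75203251200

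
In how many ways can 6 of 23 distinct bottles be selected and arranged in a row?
P(23,6) = 23!/(23-6)! = 72681840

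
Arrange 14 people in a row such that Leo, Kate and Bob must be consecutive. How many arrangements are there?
Treat the 3 as one block: (14-3+1)! × 3! = 479001600 × 6 = 2874009600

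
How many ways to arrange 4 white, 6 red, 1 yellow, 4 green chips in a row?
15! / (4! × 6! × 1! × 4!) = 3153150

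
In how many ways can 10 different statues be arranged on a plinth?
10! = 3628800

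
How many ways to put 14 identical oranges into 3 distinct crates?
C(14+3-1, 3-1) = C(16, 2) = 120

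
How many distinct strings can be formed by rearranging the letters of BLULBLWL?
8! / (2! × 1! × 1! × 4!) = 840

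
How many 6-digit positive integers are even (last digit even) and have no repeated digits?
Last∈{0,2,4,6,8}. Last=0: 15120. Last nonzero: 4×8×P(8,4) = 53760. Total = 68880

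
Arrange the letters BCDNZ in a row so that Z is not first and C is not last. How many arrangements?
By inclusion-exclusion: 5! - 2×(5-1)! + (5-2)! = 120 - 48 + 6 = 78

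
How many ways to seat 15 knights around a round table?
Circular: fix one position, arrange the rest. (15-1)! = 87178291200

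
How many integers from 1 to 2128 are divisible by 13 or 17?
⌊2128/13⌋ + ⌊2128/17⌋ - ⌊2128/221⌋ = 163 + 125 - 9 = 279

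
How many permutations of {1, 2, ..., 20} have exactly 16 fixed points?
Choose the 16 fixed points C(20,16) = 4845, derange the rest: !4 = Σ_{j=0}^{4} (-1)^j·4!/j! = 24 - 24 + 12 - 4 + 1 = 9. Product = 4845 × 9 = 43605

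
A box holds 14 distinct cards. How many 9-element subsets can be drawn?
C(14,9) = 14!/(9!×5!) = 2002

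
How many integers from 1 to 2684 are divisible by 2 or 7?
⌊2684/2⌋ + ⌊2684/7⌋ - ⌊2684/14⌋ = 1342 + 383 - 191 = 1534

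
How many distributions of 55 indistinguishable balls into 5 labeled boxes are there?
C(55+5-1, 5-1) = C(59, 4) = 455126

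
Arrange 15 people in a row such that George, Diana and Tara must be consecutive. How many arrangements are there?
Treat the 3 as one block: (15-3+1)! × 3! = 6227020800 × 6 = 37362124800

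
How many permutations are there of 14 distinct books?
14! = 87178291200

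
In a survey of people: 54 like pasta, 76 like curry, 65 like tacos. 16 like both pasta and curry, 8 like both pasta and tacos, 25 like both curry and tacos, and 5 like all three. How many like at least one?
|A∪B∪C| = 54+76+65-16-8-25+5 = 151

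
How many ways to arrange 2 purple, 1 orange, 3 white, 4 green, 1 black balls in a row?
11! / (2! × 1! × 3! × 4! × 1!) = 138600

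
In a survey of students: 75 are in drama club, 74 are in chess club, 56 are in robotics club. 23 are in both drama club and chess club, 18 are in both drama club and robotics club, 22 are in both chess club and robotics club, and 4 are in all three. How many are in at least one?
|A∪B∪C| = 75+74+56-23-18-22+4 = 146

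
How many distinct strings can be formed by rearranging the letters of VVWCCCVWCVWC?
12! / (5! × 3! × 4!) = 27720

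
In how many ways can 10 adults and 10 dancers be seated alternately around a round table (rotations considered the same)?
Fix one of the adults: (10-1)! ways for the remaining adults, × 10! ways for the dancers = 362880 × 3628800 = 1316818944000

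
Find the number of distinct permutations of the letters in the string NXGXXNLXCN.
10! / (1! × 1! × 1! × 3! × 4!) = 25200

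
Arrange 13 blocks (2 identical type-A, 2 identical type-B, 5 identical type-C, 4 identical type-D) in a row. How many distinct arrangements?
13! / (2! × 2! × 5! × 4!) = 540540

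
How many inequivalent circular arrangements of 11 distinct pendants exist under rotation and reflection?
(11-1)!/2 = 3628800/2 = 1814400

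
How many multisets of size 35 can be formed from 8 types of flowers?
C(35+8-1, 8-1) = C(42, 7) = 26978328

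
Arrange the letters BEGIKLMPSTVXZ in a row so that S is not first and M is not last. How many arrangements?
By inclusion-exclusion: 13! - 2×(13-1)! + (13-2)! = 6227020800 - 958003200 + 39916800 = 5308934400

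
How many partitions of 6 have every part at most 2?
Let r_j(i) = number of partitions of i into parts ≤ j, for i = 0..6. r_1(i) = 1 for all i; r_j(i) = r_{j-1}(i) + r_j(i-j). Rows j = 2..2: ≤2: 1 1 2 2 3 3 4. r_2(6) = 4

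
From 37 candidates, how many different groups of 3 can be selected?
C(37,3) = 37!/(3!×34!) = 7770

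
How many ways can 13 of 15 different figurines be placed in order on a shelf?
P(15,13) = 15!/(15-13)! = 653837184000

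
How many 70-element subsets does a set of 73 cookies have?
C(73,70) = 73!/(70!×3!) = 62196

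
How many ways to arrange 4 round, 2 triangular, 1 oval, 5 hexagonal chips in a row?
12! / (4! × 2! × 1! × 5!) = 83160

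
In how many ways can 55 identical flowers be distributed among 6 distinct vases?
C(55+6-1, 6-1) = C(60, 5) = 5461512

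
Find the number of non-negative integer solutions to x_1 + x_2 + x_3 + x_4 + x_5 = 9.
C(9+5-1, 5-1) = C(13, 4) = 715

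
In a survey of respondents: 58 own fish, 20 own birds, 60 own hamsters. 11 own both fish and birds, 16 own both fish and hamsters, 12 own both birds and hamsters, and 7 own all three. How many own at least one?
|A∪B∪C| = 58+20+60-11-16-12+7 = 106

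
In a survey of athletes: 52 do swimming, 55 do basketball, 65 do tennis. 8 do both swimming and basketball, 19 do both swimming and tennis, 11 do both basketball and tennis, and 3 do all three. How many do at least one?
|A∪B∪C| = 52+55+65-8-19-11+3 = 137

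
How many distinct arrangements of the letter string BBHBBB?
6! / (1! × 5!) = 6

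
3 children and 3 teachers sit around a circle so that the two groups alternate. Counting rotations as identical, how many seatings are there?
Fix one of the children: (3-1)! ways for the remaining children, × 3! ways for the teachers = 2 × 6 = 12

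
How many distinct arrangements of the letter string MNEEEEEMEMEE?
12! / (3! × 8! × 1!) = 1980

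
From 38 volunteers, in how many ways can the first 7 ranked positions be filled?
P(38,7) = 38!/(38-7)! = 63606090240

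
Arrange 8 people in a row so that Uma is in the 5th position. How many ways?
Fix one position: (8-1)! = 5040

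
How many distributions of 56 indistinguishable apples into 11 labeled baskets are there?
C(56+11-1, 11-1) = C(66, 10) = 210980549208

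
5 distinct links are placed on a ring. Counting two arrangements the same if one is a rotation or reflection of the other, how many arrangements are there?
(5-1)!/2 = 24/2 = 12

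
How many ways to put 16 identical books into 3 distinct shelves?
C(16+3-1, 3-1) = C(18, 2) = 153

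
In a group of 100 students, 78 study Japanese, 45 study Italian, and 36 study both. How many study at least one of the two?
|A∪B| = |A| + |B| - |A∩B| = 78 + 45 - 36 = 87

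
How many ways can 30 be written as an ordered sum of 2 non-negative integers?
C(30+2-1, 2-1) = C(31, 1) = 31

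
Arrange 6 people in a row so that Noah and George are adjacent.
Treat as block: (6-1)! × 2! = 120 × 2 = 240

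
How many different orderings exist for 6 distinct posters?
6! = 720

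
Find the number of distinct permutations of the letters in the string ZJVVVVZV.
8! / (5! × 1! × 2!) = 168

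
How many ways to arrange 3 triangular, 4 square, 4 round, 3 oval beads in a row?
14! / (3! × 4! × 4! × 3!) = 4204200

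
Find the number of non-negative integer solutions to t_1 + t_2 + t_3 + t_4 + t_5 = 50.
C(50+5-1, 5-1) = C(54, 4) = 316251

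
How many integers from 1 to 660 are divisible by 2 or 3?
⌊660/2⌋ + ⌊660/3⌋ - ⌊660/6⌋ = 330 + 220 - 110 = 440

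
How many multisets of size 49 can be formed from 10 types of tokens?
C(49+10-1, 10-1) = C(58, 9) = 10648873950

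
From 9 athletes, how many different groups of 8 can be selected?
C(9,8) = 9!/(8!×1!) = 9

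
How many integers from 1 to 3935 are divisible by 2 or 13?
⌊3935/2⌋ + ⌊3935/13⌋ - ⌊3935/26⌋ = 1967 + 302 - 151 = 2118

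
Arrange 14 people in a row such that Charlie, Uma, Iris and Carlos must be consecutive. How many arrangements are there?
Treat the 4 as one block: (14-4+1)! × 4! = 39916800 × 24 = 958003200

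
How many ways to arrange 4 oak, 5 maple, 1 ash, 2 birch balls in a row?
12! / (4! × 5! × 1! × 2!) = 83160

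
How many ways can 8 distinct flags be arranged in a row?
8! = 40320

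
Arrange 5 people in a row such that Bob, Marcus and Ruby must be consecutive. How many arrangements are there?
Treat the 3 as one block: (5-3+1)! × 3! = 6 × 6 = 36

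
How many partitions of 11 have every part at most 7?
Let r_j(i) = number of partitions of i into parts ≤ j, for i = 0..11. r_1(i) = 1 for all i; r_j(i) = r_{j-1}(i) + r_j(i-j). Rows j = 2..7: ≤2: 1 1 2 2 3 3 4 4 5 5 6 6; ≤3: 1 1 2 3 4 5 7 8 10 12 14 16; ≤4: 1 1 2 3 5 6 9 11 15 18 23 27; ≤5: 1 1 2 3 5 7 10 13 18 23 30 37; ≤6: 1 1 2 3 5 7 11 14 20 26 35 44; ≤7: 1 1 2 3 5 7 11 15 21 28 38 49. r_7(11) = 49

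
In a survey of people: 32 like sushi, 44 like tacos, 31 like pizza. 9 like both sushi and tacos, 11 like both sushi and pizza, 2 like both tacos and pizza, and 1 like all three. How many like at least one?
|A∪B∪C| = 32+44+31-9-11-2+1 = 86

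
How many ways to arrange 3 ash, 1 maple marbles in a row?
4! / (3! × 1!) = 4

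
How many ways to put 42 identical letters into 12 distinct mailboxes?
C(42+12-1, 12-1) = C(53, 11) = 76223753060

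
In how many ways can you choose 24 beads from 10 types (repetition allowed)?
C(24+10-1, 10-1) = C(33, 9) = 38567100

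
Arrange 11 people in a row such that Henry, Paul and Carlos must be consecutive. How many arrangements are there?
Treat the 3 as one block: (11-3+1)! × 3! = 362880 × 6 = 2177280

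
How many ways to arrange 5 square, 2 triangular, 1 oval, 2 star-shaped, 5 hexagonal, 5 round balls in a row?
20! / (5! × 2! × 1! × 2! × 5! × 5!) = 351982350720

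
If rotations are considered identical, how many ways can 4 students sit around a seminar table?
Circular: fix one position, arrange the rest. (4-1)! = 6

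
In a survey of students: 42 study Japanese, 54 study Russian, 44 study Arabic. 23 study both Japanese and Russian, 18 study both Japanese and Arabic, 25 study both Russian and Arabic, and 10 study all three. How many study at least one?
|A∪B∪C| = 42+54+44-23-18-25+10 = 84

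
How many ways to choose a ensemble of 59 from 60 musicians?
C(60,59) = 60!/(59!×1!) = 60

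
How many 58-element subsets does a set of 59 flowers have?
C(59,58) = 59!/(58!×1!) = 59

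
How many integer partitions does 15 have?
Pentagonal recurrence p(n) = p(n-1) + p(n-2) - p(n-5) - p(n-7) + p(n-12) + p(n-15) - ... gives p(0..14) = 1, 1, 2, 3, 5, 7, 11, 15, 22, 30, 42, 56, 77, 101, 135. p(15) = p(14) + p(13) - p(10) - p(8) + p(3) + p(0) = 135 + 101 - 42 - 22 + 3 + 1 = 176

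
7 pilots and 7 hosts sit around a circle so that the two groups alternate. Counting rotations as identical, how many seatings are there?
Fix one of the pilots: (7-1)! ways for the remaining pilots, × 7! ways for the hosts = 720 × 5040 = 3628800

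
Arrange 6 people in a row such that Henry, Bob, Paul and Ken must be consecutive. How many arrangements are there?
Treat the 4 as one block: (6-4+1)! × 4! = 6 × 24 = 144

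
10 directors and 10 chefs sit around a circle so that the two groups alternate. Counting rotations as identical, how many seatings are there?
Fix one of the directors: (10-1)! ways for the remaining directors, × 10! ways for the chefs = 362880 × 3628800 = 1316818944000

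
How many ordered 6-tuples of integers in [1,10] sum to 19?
Coefficient of x^19 in (x + x² + ... + x^10)^6. By inclusion-exclusion on dice exceeding 10: Σ_j (-1)^j C(6,j)·C(19-1-10j, 5) = C(6,0)·C(18,5) - C(6,1)·C(8,5) = 1·8568 - 6·56 = 8232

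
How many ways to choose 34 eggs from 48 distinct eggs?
C(48,34) = 48!/(34!×14!) = 482320623240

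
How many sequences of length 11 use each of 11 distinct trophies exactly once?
11! = 39916800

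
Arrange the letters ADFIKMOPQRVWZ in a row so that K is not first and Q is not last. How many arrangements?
By inclusion-exclusion: 13! - 2×(13-1)! + (13-2)! = 6227020800 - 958003200 + 39916800 = 5308934400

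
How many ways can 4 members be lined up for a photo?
4! = 24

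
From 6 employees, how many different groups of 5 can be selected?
C(6,5) = 6!/(5!×1!) = 6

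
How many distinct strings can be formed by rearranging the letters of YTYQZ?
5! / (1! × 2! × 1! × 1!) = 60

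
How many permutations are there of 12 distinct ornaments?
12! = 479001600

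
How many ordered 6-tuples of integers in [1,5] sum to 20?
Coefficient of x^20 in (x + x² + ... + x^5)^6. By inclusion-exclusion on dice exceeding 5: Σ_j (-1)^j C(6,j)·C(20-1-5j, 5) = C(6,0)·C(19,5) - C(6,1)·C(14,5) + C(6,2)·C(9,5) = 1·11628 - 6·2002 + 15·126 = 1506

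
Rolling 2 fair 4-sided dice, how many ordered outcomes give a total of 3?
Coefficient of x^3 in (x + x² + ... + x^4)^2. By inclusion-exclusion on dice exceeding 4: Σ_j (-1)^j C(2,j)·C(3-1-4j, 1) = C(2,0)·C(2,1) = 1·2 = 2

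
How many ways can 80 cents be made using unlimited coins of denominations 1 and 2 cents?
Coefficient of x^80 in 1/(1-x^1) · 1/(1-x^2). Use j coins of 2 for j = 0..⌊80/2⌋ = 40, the rest in 1s: 40 + 1 = 41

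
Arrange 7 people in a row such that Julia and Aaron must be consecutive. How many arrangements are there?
Treat the 2 as one block: (7-2+1)! × 2! = 720 × 2 = 1440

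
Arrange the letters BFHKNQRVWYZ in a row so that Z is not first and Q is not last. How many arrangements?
By inclusion-exclusion: 11! - 2×(11-1)! + (11-2)! = 39916800 - 7257600 + 362880 = 33022080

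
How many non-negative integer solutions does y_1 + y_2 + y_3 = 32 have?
C(32+3-1, 3-1) = C(34, 2) = 561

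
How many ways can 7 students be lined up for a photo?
7! = 5040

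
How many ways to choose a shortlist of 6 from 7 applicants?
C(7,6) = 7!/(6!×1!) = 7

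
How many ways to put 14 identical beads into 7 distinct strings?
C(14+7-1, 7-1) = C(20, 6) = 38760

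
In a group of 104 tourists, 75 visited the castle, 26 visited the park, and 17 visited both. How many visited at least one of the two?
|A∪B| = |A| + |B| - |A∩B| = 75 + 26 - 17 = 84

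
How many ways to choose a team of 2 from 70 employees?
C(70,2) = 70!/(2!×68!) = 2415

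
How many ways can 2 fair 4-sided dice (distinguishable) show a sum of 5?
Coefficient of x^5 in (x + x² + ... + x^4)^2. By inclusion-exclusion on dice exceeding 4: Σ_j (-1)^j C(2,j)·C(5-1-4j, 1) = C(2,0)·C(4,1) = 1·4 = 4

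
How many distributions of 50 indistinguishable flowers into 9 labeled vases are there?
C(50+9-1, 9-1) = C(58, 8) = 1916797311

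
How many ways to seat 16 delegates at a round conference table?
Circular: fix one position, arrange the rest. (16-1)! = 1307674368000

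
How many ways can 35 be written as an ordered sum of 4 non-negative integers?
C(35+4-1, 4-1) = C(38, 3) = 8436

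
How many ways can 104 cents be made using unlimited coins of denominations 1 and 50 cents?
Coefficient of x^104 in 1/(1-x^1) · 1/(1-x^50). Use j coins of 50 for j = 0..⌊104/50⌋ = 2, the rest in 1s: 2 + 1 = 3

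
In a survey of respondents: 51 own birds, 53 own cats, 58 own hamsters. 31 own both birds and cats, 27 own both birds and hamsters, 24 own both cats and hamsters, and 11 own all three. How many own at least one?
|A∪B∪C| = 51+53+58-31-27-24+11 = 91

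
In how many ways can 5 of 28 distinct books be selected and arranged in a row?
P(28,5) = 28!/(28-5)! = 11793600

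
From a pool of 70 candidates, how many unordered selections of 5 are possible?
C(70,5) = 70!/(5!×65!) = 12103014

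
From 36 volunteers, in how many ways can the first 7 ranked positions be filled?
P(36,7) = 36!/(36-7)! = 42072307200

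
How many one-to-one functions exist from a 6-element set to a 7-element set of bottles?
P(7,6) = 7!/(7-6)! = 5040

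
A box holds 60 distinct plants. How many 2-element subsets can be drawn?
C(60,2) = 60!/(2!×58!) = 1770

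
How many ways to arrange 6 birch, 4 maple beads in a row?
10! / (6! × 4!) = 210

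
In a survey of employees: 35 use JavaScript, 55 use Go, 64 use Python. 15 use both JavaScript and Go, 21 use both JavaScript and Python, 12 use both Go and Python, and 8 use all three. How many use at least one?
|A∪B∪C| = 35+55+64-15-21-12+8 = 114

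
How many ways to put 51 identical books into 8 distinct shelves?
C(51+8-1, 8-1) = C(58, 7) = 300674088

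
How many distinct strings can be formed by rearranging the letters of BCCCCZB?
7! / (1! × 2! × 4!) = 105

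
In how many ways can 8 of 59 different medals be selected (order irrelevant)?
C(59,8) = 59!/(8!×51!) = 2217471399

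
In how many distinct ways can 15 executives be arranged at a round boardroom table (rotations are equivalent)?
Circular: fix one position, arrange the rest. (15-1)! = 87178291200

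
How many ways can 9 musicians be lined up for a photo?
9! = 362880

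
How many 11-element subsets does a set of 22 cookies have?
C(22,11) = 22!/(11!×11!) = 705432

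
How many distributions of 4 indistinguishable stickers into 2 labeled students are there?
C(4+2-1, 2-1) = C(5, 1) = 5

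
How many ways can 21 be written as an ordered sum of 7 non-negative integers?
C(21+7-1, 7-1) = C(27, 6) = 296010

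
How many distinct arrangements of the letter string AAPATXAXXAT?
11! / (5! × 1! × 2! × 3!) = 27720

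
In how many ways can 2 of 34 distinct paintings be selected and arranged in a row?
P(34,2) = 34!/(34-2)! = 1122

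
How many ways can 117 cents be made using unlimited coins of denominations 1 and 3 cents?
Coefficient of x^117 in 1/(1-x^1) · 1/(1-x^3). Use j coins of 3 for j = 0..⌊117/3⌋ = 39, the rest in 1s: 39 + 1 = 40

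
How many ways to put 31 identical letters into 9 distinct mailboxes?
C(31+9-1, 9-1) = C(39, 8) = 61523748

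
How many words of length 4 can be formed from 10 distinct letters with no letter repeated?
P(10,4) = 10!/(10-4)! = 5040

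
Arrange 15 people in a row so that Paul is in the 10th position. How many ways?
Fix one position: (15-1)! = 87178291200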